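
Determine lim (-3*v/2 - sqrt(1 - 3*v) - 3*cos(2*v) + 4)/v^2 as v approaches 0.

Substitution gives 0/0; apply L'Hôpital's rule 2 times.
After differentiating numerator and denominator 2 times the quotient is (12*cos(2*v) + 9/(4*(1 - 3*v)^(3/2)))/(2); at v = 0 this is 57/8.

57/8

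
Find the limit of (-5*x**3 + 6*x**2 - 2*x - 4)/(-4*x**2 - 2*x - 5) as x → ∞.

∞

The numerator has higher degree (3 > 2); the quotient behaves like (-5/(-4))·x^1 for large |x|.
As x → +∞ this diverges to ∞.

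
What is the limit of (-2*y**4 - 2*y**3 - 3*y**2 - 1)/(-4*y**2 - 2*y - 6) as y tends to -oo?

The numerator has higher degree (4 > 2); the quotient behaves like (-2/(-4))·y^2 for large |y|.
As y → −∞ this diverges to ∞.

∞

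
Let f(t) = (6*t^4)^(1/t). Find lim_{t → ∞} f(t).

Base → ∞ and exponent → 0: an ∞^0 form.
Take logs: (1/t)·ln(6·t^4) = (ln 6 + 4·ln t)/t → 0.
So the limit is e^0 = 1.

1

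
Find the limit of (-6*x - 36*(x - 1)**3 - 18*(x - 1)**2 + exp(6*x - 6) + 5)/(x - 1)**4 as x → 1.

54

Direct substitution gives 0/0.
Apply L'Hôpital: lim (-36*x - 108*(x - 1)^2 + 6*e^(6*x - 6) + 30)/(4*(x - 1)^3), still 0/0.
Apply L'Hôpital: lim (-216*x + 36*e^(6*x - 6) + 180)/(12*(x - 1)^2), still 0/0.
Apply L'Hôpital: lim (216*e^(6*x - 6) - 216)/(24*x - 24), still 0/0.
After 4 applications of L'Hôpital's rule the quotient is (1296*e^(6*x - 6))/(24); substituting x = 1 gives 54.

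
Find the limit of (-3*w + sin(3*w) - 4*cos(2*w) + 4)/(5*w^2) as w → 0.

8/5

Substitution gives 0/0 (the numerator vanishes to order 2).
Expand each term to order w^2: the coefficient of w^2 in -4·cos(2w) is 8 and in sin(3w) is 0.
Lower-order terms cancel with the polynomial part, so the numerator is (8)·w^2 + o(w^2), and the limit is (8)/(5) = 8/5.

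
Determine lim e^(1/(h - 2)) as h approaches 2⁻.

As h → 2⁻, 1/(h - 2) → −∞, so e^(1/(h - 2)) → 0.

0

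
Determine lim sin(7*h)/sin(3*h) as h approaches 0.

Substitution gives 0/0.
Divide numerator and denominator by h: sin(7h)/h → 7 and sin(3h)/h → 3, so the limit is 1·7/3 = 7/3.

7/3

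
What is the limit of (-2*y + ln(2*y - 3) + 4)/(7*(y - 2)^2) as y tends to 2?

Direct substitution gives 0/0.
Apply L'Hôpital: lim (-2 + 2/(2*y - 3))/(14*y - 28), still 0/0.
After 2 applications of L'Hôpital's rule the quotient is (-4/(2*y - 3)^2)/(14); substituting y = 2 gives -2/7.

-2/7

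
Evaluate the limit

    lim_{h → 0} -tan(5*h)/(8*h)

Substitution gives 0/0.
Since tan(u)/u → 1 as u → 0, tan(5h)/(5h) → 1 and the limit is 5/(-8) = -5/8.

-5/8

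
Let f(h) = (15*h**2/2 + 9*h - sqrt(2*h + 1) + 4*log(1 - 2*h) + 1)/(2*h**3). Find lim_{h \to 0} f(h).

Substitution gives 0/0 (the numerator vanishes to order 3).
Expand each term to order h^3: the coefficient of h^3 in −√(1 + 2h) is -1/2 and in 4·ln(1 - 2h) is -32/3.
Lower-order terms cancel with the polynomial part, so the numerator is (-67/6)·h^3 + o(h^3), and the limit is (-67/6)/(2) = -67/12.

-67/12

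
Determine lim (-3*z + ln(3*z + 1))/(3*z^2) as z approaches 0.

Direct substitution gives 0/0.
Apply L'Hôpital: lim (-3 + 3/(3*z + 1))/(6*z), still 0/0.
After 2 applications of L'Hôpital's rule the quotient is (-9/(3*z + 1)^2)/(6); substituting z = 0 gives -3/2.

-3/2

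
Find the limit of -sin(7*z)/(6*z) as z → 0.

-7/6

Substitution gives 0/0.
Write it as (7/(-6))·sin(7z)/(7z); since sin(u)/u → 1, the limit is -7/6.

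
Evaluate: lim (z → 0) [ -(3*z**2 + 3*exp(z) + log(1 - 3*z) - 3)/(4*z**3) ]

Substitution gives 0/0 (the numerator vanishes to order 3).
Expand each term to order z^3: the coefficient of z^3 in 3·e^(z) is 1/2 and in ln(1 - 3z) is -9.
Lower-order terms cancel with the polynomial part, so the numerator is (-17/2)·z^3 + o(z^3), and the limit is (-17/2)/(-4) = 17/8.

17/8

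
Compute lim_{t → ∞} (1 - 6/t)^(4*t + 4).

The base → 1 and the exponent → ∞: a 1^∞ form.
Take logarithms: (4t + 4)·ln(1 - 6/t). Since ln(1+u) ~ u for small u, this behaves like (4t)·(-6/t) → -24.
So the limit is e^(-24).

e^(-24)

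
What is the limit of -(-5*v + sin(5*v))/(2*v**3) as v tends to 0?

125/12

Direct substitution gives 0/0.
Apply L'Hôpital: lim (5*cos(5*v) - 5)/(-6*v^2), still 0/0.
Apply L'Hôpital: lim (-25*sin(5*v))/(-12*v), still 0/0.
After 3 applications of L'Hôpital's rule the quotient is (-125*cos(5*v))/(-12); substituting v = 0 gives 125/12.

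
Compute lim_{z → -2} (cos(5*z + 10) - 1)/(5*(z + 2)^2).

Direct substitution gives 0/0.
Apply L'Hôpital: lim (-5*sin(5*z + 10))/(10*z + 20), still 0/0.
After 2 applications of L'Hôpital's rule the quotient is (-25*cos(5*z + 10))/(10); substituting z = -2 gives -5/2.

-5/2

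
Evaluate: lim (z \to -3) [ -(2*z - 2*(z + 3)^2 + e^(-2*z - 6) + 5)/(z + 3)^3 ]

Direct substitution gives 0/0.
Apply L'Hôpital: lim (-4*z - 2*e^(-2*z - 6) - 10)/(-3*(z + 3)^2), still 0/0.
Apply L'Hôpital: lim (4*e^(-2*z - 6) - 4)/(-6*z - 18), still 0/0.
After 3 applications of L'Hôpital's rule the quotient is (-8*e^(-2*z - 6))/(-6); substituting z = -3 gives 4/3.

4/3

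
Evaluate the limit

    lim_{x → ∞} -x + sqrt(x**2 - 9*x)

-9/2

An ∞ − ∞ form. Rationalising with the conjugate, the difference becomes (-9x) / (√(x^2 - 9*x) + x).
For large x the denominator behaves like 2·x, so the quotient tends to -9/2 = -9/2.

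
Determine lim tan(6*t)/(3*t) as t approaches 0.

2

Substitution gives 0/0.
Since tan(u)/u → 1 as u → 0, tan(6t)/(6t) → 1 and the limit is 6/3 = 2.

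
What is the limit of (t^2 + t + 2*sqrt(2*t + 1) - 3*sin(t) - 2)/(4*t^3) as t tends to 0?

3/8

Substitution gives 0/0; apply L'Hôpital's rule 3 times.
After differentiating numerator and denominator 3 times the quotient is (3*cos(t) + 6/(2*t + 1)^(5/2))/(24); at t = 0 this is 3/8.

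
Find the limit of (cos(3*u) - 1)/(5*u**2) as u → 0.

-9/10

Direct substitution gives 0/0.
Apply L'Hôpital: lim (-3*sin(3*u))/(10*u), still 0/0.
After 2 applications of L'Hôpital's rule the quotient is (-9*cos(3*u))/(10); substituting u = 0 gives -9/10.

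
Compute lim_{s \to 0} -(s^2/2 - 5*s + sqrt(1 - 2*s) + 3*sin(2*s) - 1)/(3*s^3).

3/2

Substitution gives 0/0 (the numerator vanishes to order 3).
Expand each term to order s^3: the coefficient of s^3 in √(1 - 2s) is -1/2 and in 3·sin(2s) is -4.
Lower-order terms cancel with the polynomial part, so the numerator is (-9/2)·s^3 + o(s^3), and the limit is (-9/2)/(-3) = 3/2.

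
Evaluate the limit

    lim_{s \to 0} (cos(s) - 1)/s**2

Direct substitution gives 0/0.
Apply L'Hôpital: lim (-sin(s))/(2*s), still 0/0.
After 2 applications of L'Hôpital's rule the quotient is (-cos(s))/(2); substituting s = 0 gives -1/2.

-1/2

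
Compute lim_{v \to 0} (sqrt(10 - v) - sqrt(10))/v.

Substitution gives 0/0. Multiply numerator and denominator by the conjugate √(10 - v) + √10.
The numerator becomes (10 - v) − 10 = -v, so the expression simplifies to -1/(√(10 - v) + √10).
Letting v → 0 gives -1/(2√10) = -√(10)/20.

-√(10)/20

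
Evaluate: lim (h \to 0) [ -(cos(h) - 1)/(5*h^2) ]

Direct substitution gives 0/0.
Apply L'Hôpital: lim (-sin(h))/(-10*h), still 0/0.
After 2 applications of L'Hôpital's rule the quotient is (-cos(h))/(-10); substituting h = 0 gives 1/10.

1/10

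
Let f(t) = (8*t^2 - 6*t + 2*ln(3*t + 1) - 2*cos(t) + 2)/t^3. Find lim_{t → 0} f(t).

Substitution gives 0/0; apply L'Hôpital's rule 3 times.
After differentiating numerator and denominator 3 times the quotient is (-2*sin(t) + 108/(3*t + 1)^3)/(6); at t = 0 this is 18.

18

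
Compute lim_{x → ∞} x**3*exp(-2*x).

Write as x^3/e^{2x}, an ∞/∞ form.
Exponential growth dominates any polynomial, so repeated L'Hôpital (or the standard result) gives 0.

0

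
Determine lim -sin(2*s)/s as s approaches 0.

-2

Substitution gives 0/0.
Write it as (2/(-1))·sin(2s)/(2s); since sin(u)/u → 1, the limit is -2.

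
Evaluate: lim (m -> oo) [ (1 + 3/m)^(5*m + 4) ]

Let L be the limit and take ln: ln L = lim (5m + 4)·ln(1 + 3/m) = lim (5m + 4)·(3/m + O(1/m²)) = 15.
Hence L = e^(15).

e^(15)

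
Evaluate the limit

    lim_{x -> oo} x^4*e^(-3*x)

Write as x^4/e^{3x}, an ∞/∞ form.
Exponential growth dominates any polynomial, so repeated L'Hôpital (or the standard result) gives 0.

0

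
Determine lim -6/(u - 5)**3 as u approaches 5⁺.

As u → 5⁺, (u - 5) → 0⁺, so (u - 5)^3 → 0⁺ and -6/(u - 5)^3 → -∞.

-∞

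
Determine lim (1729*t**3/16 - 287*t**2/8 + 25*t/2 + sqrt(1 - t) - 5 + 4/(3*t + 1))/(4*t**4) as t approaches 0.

41467/512

Substitution gives 0/0; apply L'Hôpital's rule 4 times.
After differentiating numerator and denominator 4 times the quotient is (7776/(3*t + 1)^5 - 15/(16*(1 - t)^(7/2)))/(96); at t = 0 this is 41467/512.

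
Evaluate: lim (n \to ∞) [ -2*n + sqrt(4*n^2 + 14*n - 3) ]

An ∞ − ∞ form. Rationalising with the conjugate, the difference becomes (14n - 3) / (√(4*n^2 + 14*n - 3) + 2n).
For large n the denominator behaves like 2·2n, so the quotient tends to 14/4 = 7/2.

7/2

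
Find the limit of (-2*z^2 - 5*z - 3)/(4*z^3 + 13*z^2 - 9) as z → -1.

Direct substitution gives 0/0, so factor. Both numerator and denominator have (z + 1) as a factor.
After cancelling, the expression reduces to (-2*z - 3)/(4*z^2 + 9*z - 9).
Substituting z = -1 gives 1/14.

1/14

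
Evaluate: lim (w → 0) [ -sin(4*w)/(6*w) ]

Substitution gives 0/0.
Write it as (4/(-6))·sin(4w)/(4w); since sin(u)/u → 1, the limit is -2/3.

-2/3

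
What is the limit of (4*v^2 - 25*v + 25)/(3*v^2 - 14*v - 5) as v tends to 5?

Direct substitution gives 0/0, so factor. Both numerator and denominator have (v - 5) as a factor.
After cancelling, the expression reduces to (4*v - 5)/(3*v + 1).
Substituting v = 5 gives 15/16.

15/16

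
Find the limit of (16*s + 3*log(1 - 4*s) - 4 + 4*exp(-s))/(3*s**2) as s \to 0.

Substitution gives 0/0 (the numerator vanishes to order 2).
Expand each term to order s^2: the coefficient of s^2 in 4·e^(-s) is 2 and in 3·ln(1 - 4s) is -24.
Lower-order terms cancel with the polynomial part, so the numerator is (-22)·s^2 + o(s^2), and the limit is (-22)/(3) = -22/3.

-22/3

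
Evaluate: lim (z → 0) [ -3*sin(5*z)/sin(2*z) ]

Substitution gives 0/0.
Divide numerator and denominator by z: sin(5z)/z → 5 and sin(2z)/z → 2, so the limit is -3·5/2 = -15/2.

-15/2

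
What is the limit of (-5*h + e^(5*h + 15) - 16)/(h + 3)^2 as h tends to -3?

Direct substitution gives 0/0.
Apply L'Hôpital: lim (5*e^(5*h + 15) - 5)/(2*h + 6), still 0/0.
After 2 applications of L'Hôpital's rule the quotient is (25*e^(5*h + 15))/(2); substituting h = -3 gives 25/2.

25/2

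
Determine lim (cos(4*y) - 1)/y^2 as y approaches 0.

Direct substitution gives 0/0.
Apply L'Hôpital: lim (-4*sin(4*y))/(2*y), still 0/0.
After 2 applications of L'Hôpital's rule the quotient is (-16*cos(4*y))/(2); substituting y = 0 gives -8.

-8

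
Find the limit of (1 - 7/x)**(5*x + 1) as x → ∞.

e^(-35)

Let L be the limit and take ln: ln L = lim (5x + 1)·ln(1 - 7/x) = lim (5x + 1)·(-7/x + O(1/x²)) = -35.
Hence L = e^(-35).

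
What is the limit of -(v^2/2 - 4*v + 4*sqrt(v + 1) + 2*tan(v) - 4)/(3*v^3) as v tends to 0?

-11/36

Substitution gives 0/0; apply L'Hôpital's rule 3 times.
After differentiating numerator and denominator 3 times the quotient is (12*tan(v)^2/cos(v)^2 + 4/cos(v)^2 + 3/(2*(v + 1)^(5/2)))/(-18); at v = 0 this is -11/36.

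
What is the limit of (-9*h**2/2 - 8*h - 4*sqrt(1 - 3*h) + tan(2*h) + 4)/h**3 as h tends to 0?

Substitution gives 0/0; apply L'Hôpital's rule 3 times.
After differentiating numerator and denominator 3 times the quotient is (48*tan(2*h)^2/cos(2*h)^2 + 16/cos(2*h)^2 + 81/(2*(1 - 3*h)^(5/2)))/(6); at h = 0 this is 113/12.

113/12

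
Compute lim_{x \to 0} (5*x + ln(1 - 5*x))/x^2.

Direct substitution gives 0/0.
Apply L'Hôpital: lim (5 - 5/(1 - 5*x))/(2*x), still 0/0.
After 2 applications of L'Hôpital's rule the quotient is (-25/(1 - 5*x)^2)/(2); substituting x = 0 gives -25/2.

-25/2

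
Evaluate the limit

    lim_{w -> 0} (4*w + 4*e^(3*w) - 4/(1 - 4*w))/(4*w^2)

Substitution gives 0/0; apply L'Hôpital's rule 2 times.
After differentiating numerator and denominator 2 times the quotient is (36*e^(3*w) + 128/(4*w - 1)^3)/(8); at w = 0 this is -23/2.

-23/2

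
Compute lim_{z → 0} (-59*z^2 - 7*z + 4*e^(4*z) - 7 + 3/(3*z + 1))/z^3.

Substitution gives 0/0 (the numerator vanishes to order 3).
Expand each term to order z^3: the coefficient of z^3 in 3·1/(1 + 3z) is -81 and in 4·e^(4z) is 128/3.
Lower-order terms cancel with the polynomial part, so the numerator is (-115/3)·z^3 + o(z^3), and the limit is (-115/3)/(1) = -115/3.

-115/3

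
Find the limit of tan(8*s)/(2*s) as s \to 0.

4

Substitution gives 0/0.
Since tan(u)/u → 1 as u → 0, tan(8s)/(8s) → 1 and the limit is 8/2 = 4.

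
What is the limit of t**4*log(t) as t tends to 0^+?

0

This is a 0·(−∞) form. Rewrite as 1·ln(t) / t^(−4) and apply L'Hôpital:
the derivative quotient is 1·(1/t) / (−4·t^(−5)) = (-1/4)·t^4 → 0.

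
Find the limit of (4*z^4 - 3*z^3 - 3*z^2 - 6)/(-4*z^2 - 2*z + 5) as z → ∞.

The numerator has higher degree (4 > 2); the quotient behaves like (4/(-4))·z^2 for large |z|.
As z → +∞ this diverges to -∞.

-∞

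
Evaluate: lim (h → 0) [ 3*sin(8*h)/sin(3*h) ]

Substitution gives 0/0.
Divide numerator and denominator by h: sin(8h)/h → 8 and sin(3h)/h → 3, so the limit is 3·8/3 = 8.

8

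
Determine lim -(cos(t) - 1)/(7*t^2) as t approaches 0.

1/14

Direct substitution gives 0/0.
Apply L'Hôpital: lim (-sin(t))/(-14*t), still 0/0.
After 2 applications of L'Hôpital's rule the quotient is (-cos(t))/(-14); substituting t = 0 gives 1/14.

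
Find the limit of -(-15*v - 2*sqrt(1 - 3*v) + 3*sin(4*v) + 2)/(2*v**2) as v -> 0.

-9/8

Substitution gives 0/0; apply L'Hôpital's rule 2 times.
After differentiating numerator and denominator 2 times the quotient is (-48*sin(4*v) + 9/(2*(1 - 3*v)^(3/2)))/(-4); at v = 0 this is -9/8.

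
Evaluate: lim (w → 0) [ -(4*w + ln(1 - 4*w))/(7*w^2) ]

8/7

Direct substitution gives 0/0.
Apply L'Hôpital: lim (4 - 4/(1 - 4*w))/(-14*w), still 0/0.
After 2 applications of L'Hôpital's rule the quotient is (-16/(1 - 4*w)^2)/(-14); substituting w = 0 gives 8/7.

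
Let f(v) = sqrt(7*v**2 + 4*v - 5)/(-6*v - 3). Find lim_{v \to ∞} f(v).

For large |v|, √(7*v^2 + 4*v - 5) ≈ √7·|v| and the denominator ≈ -6v.
Since v → +∞, |v| = v, giving √7/(-6) = -√(7)/6.

-√(7)/6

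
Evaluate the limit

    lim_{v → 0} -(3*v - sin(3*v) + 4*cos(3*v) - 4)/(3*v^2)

6

Substitution gives 0/0; apply L'Hôpital's rule 2 times.
After differentiating numerator and denominator 2 times the quotient is (9*sin(3*v) - 36*cos(3*v))/(-6); at v = 0 this is 6.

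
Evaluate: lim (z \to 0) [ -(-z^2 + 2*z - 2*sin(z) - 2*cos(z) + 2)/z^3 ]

Substitution gives 0/0 (the numerator vanishes to order 3).
Expand each term to order z^3: the coefficient of z^3 in -2·sin(z) is 1/3 and in -2·cos(z) is 0.
Lower-order terms cancel with the polynomial part, so the numerator is (1/3)·z^3 + o(z^3), and the limit is (1/3)/(-1) = -1/3.

-1/3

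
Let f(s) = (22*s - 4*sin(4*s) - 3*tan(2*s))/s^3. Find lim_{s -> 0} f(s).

Substitution gives 0/0; apply L'Hôpital's rule 3 times.
After differentiating numerator and denominator 3 times the quotient is (256*cos(4*s) - 144*tan(2*s)^4 - 192*tan(2*s)^2 - 48)/(6); at s = 0 this is 104/3.

104/3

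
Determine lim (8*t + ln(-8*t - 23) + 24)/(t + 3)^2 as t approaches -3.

-32

Direct substitution gives 0/0.
Apply L'Hôpital: lim (8 - 8/(-8*t - 23))/(2*t + 6), still 0/0.
After 2 applications of L'Hôpital's rule the quotient is (-64/(-8*t - 23)^2)/(2); substituting t = -3 gives -32.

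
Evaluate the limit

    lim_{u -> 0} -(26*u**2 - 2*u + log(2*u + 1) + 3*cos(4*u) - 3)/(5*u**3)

-8/15

Substitution gives 0/0; apply L'Hôpital's rule 3 times.
After differentiating numerator and denominator 3 times the quotient is (192*sin(4*u) + 16/(2*u + 1)^3)/(-30); at u = 0 this is -8/15.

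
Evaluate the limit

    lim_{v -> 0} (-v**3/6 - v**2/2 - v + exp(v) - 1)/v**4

1/24

Direct substitution gives 0/0.
Apply L'Hôpital: lim (-v^2/2 - v + e^(v) - 1)/(4*v^3), still 0/0.
Apply L'Hôpital: lim (-v + e^(v) - 1)/(12*v^2), still 0/0.
Apply L'Hôpital: lim (e^(v) - 1)/(24*v), still 0/0.
After 4 applications of L'Hôpital's rule the quotient is (e^(v))/(24); substituting v = 0 gives 1/24.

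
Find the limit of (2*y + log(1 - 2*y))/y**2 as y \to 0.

-2

Direct substitution gives 0/0.
Apply L'Hôpital: lim (2 - 2/(1 - 2*y))/(2*y), still 0/0.
After 2 applications of L'Hôpital's rule the quotient is (-4/(1 - 2*y)^2)/(2); substituting y = 0 gives -2.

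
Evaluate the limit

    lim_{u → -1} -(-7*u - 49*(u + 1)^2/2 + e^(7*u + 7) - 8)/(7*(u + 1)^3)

Direct substitution gives 0/0.
Apply L'Hôpital: lim (-49*u + 7*e^(7*u + 7) - 56)/(-21*(u + 1)^2), still 0/0.
Apply L'Hôpital: lim (49*e^(7*u + 7) - 49)/(-42*u - 42), still 0/0.
After 3 applications of L'Hôpital's rule the quotient is (343*e^(7*u + 7))/(-42); substituting u = -1 gives -49/6.

-49/6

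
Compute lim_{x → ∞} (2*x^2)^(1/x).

Base → ∞ and exponent → 0: an ∞^0 form.
Take logs: (1/x)·ln(2·x^2) = (ln 2 + 2·ln x)/x → 0.
So the limit is e^0 = 1.

1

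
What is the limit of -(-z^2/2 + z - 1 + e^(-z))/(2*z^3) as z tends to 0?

Direct substitution gives 0/0.
Apply L'Hôpital: lim (-z + 1 - e^(-z))/(-6*z^2), still 0/0.
Apply L'Hôpital: lim (-1 + e^(-z))/(-12*z), still 0/0.
After 3 applications of L'Hôpital's rule the quotient is (-e^(-z))/(-12); substituting z = 0 gives 1/12.

1/12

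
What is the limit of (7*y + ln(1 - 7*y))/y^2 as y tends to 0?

Direct substitution gives 0/0.
Apply L'Hôpital: lim (7 - 7/(1 - 7*y))/(2*y), still 0/0.
After 2 applications of L'Hôpital's rule the quotient is (-49/(1 - 7*y)^2)/(2); substituting y = 0 gives -49/2.

-49/2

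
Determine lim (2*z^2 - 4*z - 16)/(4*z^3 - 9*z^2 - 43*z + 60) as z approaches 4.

12/77

Direct substitution gives 0/0, so factor. Both numerator and denominator have (z - 4) as a factor.
After cancelling, the expression reduces to (2*z + 4)/(4*z^2 + 7*z - 15).
Substituting z = 4 gives 12/77.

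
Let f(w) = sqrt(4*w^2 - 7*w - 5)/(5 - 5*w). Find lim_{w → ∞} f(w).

-2/5

For large |w|, √(4*w^2 - 7*w - 5) ≈ √4·|w| and the denominator ≈ -5w.
Since w → +∞, |w| = w, giving √4/(-5) = -2/5.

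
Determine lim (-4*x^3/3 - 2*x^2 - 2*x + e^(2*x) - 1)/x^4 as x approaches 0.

2/3

Direct substitution gives 0/0.
Apply L'Hôpital: lim (-4*x^2 - 4*x + 2*e^(2*x) - 2)/(4*x^3), still 0/0.
Apply L'Hôpital: lim (-8*x + 4*e^(2*x) - 4)/(12*x^2), still 0/0.
Apply L'Hôpital: lim (8*e^(2*x) - 8)/(24*x), still 0/0.
After 4 applications of L'Hôpital's rule the quotient is (16*e^(2*x))/(24); substituting x = 0 gives 2/3.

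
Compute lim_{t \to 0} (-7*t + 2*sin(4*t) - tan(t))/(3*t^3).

-65/9

Substitution gives 0/0 (the numerator vanishes to order 3).
Expand each term to order t^3: the coefficient of t^3 in −tan(t) is -1/3 and in 2·sin(4t) is -64/3.
Lower-order terms cancel with the polynomial part, so the numerator is (-65/3)·t^3 + o(t^3), and the limit is (-65/3)/(3) = -65/9.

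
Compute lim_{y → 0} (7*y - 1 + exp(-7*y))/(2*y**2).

49/4

Direct substitution gives 0/0.
Apply L'Hôpital: lim (7 - 7*e^(-7*y))/(4*y), still 0/0.
After 2 applications of L'Hôpital's rule the quotient is (49*e^(-7*y))/(4); substituting y = 0 gives 49/4.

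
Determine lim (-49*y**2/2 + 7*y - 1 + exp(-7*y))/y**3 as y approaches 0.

Direct substitution gives 0/0.
Apply L'Hôpital: lim (-49*y + 7 - 7*e^(-7*y))/(3*y^2), still 0/0.
Apply L'Hôpital: lim (-49 + 49*e^(-7*y))/(6*y), still 0/0.
After 3 applications of L'Hôpital's rule the quotient is (-343*e^(-7*y))/(6); substituting y = 0 gives -343/6.

-343/6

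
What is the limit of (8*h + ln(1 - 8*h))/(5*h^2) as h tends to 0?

Direct substitution gives 0/0.
Apply L'Hôpital: lim (8 - 8/(1 - 8*h))/(10*h), still 0/0.
After 2 applications of L'Hôpital's rule the quotient is (-64/(1 - 8*h)^2)/(10); substituting h = 0 gives -32/5.

-32/5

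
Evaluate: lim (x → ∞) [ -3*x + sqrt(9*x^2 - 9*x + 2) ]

This has the form ∞ − ∞. Multiply and divide by the conjugate √(9*x^2 - 9*x + 2) + 3x.
That gives (-9x + 2) / (√(9*x^2 - 9*x + 2) + 3x).
Divide numerator and denominator by x: the limit is -9/(2·3) = -3/2.

-3/2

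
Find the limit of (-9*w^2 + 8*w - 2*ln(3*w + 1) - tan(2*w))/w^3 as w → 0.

Substitution gives 0/0; apply L'Hôpital's rule 3 times.
After differentiating numerator and denominator 3 times the quotient is (-32*tan(2*w)^2/cos(2*w)^2 - 16/cos(2*w)^4 - 108/(3*w + 1)^3)/(6); at w = 0 this is -62/3.

-62/3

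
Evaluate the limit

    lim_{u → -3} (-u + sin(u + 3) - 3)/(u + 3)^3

Direct substitution gives 0/0.
Apply L'Hôpital: lim (cos(u + 3) - 1)/(3*(u + 3)^2), still 0/0.
Apply L'Hôpital: lim (-sin(u + 3))/(6*u + 18), still 0/0.
After 3 applications of L'Hôpital's rule the quotient is (-cos(u + 3))/(6); substituting u = -3 gives -1/6.

-1/6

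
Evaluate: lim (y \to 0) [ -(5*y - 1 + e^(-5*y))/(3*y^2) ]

-25/6

Direct substitution gives 0/0.
Apply L'Hôpital: lim (5 - 5*e^(-5*y))/(-6*y), still 0/0.
After 2 applications of L'Hôpital's rule the quotient is (25*e^(-5*y))/(-6); substituting y = 0 gives -25/6.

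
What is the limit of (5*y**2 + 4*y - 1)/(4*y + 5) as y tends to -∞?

The numerator has higher degree (2 > 1); the quotient behaves like (5/(4))·y^1 for large |y|.
As y → −∞ this diverges to -∞.

-∞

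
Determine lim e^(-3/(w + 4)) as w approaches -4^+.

As w → -4⁺, -3/(w + 4) → −∞, so e^(-3/(w + 4)) → 0.

0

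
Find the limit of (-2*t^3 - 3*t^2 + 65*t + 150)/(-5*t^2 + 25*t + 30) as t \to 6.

Since t = 6 makes numerator and denominator zero, (t - 6) divides both.
Cancelling it gives (-2*t^2 - 15*t - 25)/(-5*t - 5); now plug in t = 6 to get 187/35.

187/35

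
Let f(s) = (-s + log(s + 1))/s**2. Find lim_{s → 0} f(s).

Direct substitution gives 0/0.
Apply L'Hôpital: lim (-1 + 1/(s + 1))/(2*s), still 0/0.
After 2 applications of L'Hôpital's rule the quotient is (-1/(s + 1)^2)/(2); substituting s = 0 gives -1/2.

-1/2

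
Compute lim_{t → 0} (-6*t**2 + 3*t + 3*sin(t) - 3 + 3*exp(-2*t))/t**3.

Substitution gives 0/0 (the numerator vanishes to order 3).
Expand each term to order t^3: the coefficient of t^3 in 3·e^(-2t) is -4 and in 3·sin(t) is -1/2.
Lower-order terms cancel with the polynomial part, so the numerator is (-9/2)·t^3 + o(t^3), and the limit is (-9/2)/(1) = -9/2.

-9/2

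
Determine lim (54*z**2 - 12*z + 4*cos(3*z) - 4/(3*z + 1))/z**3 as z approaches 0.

Substitution gives 0/0; apply L'Hôpital's rule 3 times.
After differentiating numerator and denominator 3 times the quotient is (108*sin(3*z) + 648/(3*z + 1)^4)/(6); at z = 0 this is 108.

108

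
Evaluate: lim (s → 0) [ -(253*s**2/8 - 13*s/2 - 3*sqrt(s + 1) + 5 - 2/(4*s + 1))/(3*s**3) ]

-2045/48

Substitution gives 0/0; apply L'Hôpital's rule 3 times.
After differentiating numerator and denominator 3 times the quotient is (768/(4*s + 1)^4 - 9/(8*(s + 1)^(5/2)))/(-18); at s = 0 this is -2045/48.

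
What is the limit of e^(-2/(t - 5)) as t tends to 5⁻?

∞

As t → 5⁻, -2/(t - 5) → +∞, so e^(-2/(t - 5)) → ∞.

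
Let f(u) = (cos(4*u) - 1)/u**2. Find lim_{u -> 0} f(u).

Direct substitution gives 0/0.
Apply L'Hôpital: lim (-4*sin(4*u))/(2*u), still 0/0.
After 2 applications of L'Hôpital's rule the quotient is (-16*cos(4*u))/(2); substituting u = 0 gives -8.

-8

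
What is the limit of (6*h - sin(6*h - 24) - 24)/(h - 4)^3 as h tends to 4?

36

Direct substitution gives 0/0.
Apply L'Hôpital: lim (6 - 6*cos(6*h - 24))/(3*(h - 4)^2), still 0/0.
Apply L'Hôpital: lim (36*sin(6*h - 24))/(6*h - 24), still 0/0.
After 3 applications of L'Hôpital's rule the quotient is (216*cos(6*h - 24))/(6); substituting h = 4 gives 36.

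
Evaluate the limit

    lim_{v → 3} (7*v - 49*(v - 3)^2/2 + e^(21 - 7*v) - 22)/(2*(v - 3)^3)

Direct substitution gives 0/0.
Apply L'Hôpital: lim (-49*v - 7*e^(21 - 7*v) + 154)/(6*(v - 3)^2), still 0/0.
Apply L'Hôpital: lim (49*e^(21 - 7*v) - 49)/(12*v - 36), still 0/0.
After 3 applications of L'Hôpital's rule the quotient is (-343*e^(21 - 7*v))/(12); substituting v = 3 gives -343/12.

-343/12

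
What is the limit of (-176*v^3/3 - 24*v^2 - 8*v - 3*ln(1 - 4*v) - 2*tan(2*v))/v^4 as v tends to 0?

Substitution gives 0/0 (the numerator vanishes to order 4).
Expand each term to order v^4: the coefficient of v^4 in -3·ln(1 - 4v) is 192 and in -2·tan(2v) is 0.
Lower-order terms cancel with the polynomial part, so the numerator is (192)·v^4 + o(v^4), and the limit is (192)/(1) = 192.

192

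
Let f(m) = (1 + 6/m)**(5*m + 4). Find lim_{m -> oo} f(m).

Let L be the limit and take ln: ln L = lim (5m + 4)·ln(1 + 6/m) = lim (5m + 4)·(6/m + O(1/m²)) = 30.
Hence L = e^(30).

e^(30)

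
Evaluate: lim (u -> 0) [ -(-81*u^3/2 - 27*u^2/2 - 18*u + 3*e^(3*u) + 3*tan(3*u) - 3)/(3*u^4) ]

Substitution gives 0/0; apply L'Hôpital's rule 4 times.
After differentiating numerator and denominator 4 times the quotient is (243*e^(3*u) + 5832*tan(3*u)^5 + 9720*tan(3*u)^3 + 3888*tan(3*u))/(-72); at u = 0 this is -27/8.

-27/8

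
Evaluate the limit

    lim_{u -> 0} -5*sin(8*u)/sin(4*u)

-10

Substitution gives 0/0.
Divide numerator and denominator by u: sin(8u)/u → 8 and sin(4u)/u → 4, so the limit is -5·8/4 = -10.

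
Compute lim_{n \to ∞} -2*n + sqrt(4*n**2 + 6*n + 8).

An ∞ − ∞ form. Rationalising with the conjugate, the difference becomes (6n + 8) / (√(4*n^2 + 6*n + 8) + 2n).
For large n the denominator behaves like 2·2n, so the quotient tends to 6/4 = 3/2.

3/2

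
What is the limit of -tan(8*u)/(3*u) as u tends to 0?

Substitution gives 0/0.
Since tan(θ)/θ → 1 as θ → 0, tan(8u)/(8u) → 1 and the limit is 8/(-3) = -8/3.

-8/3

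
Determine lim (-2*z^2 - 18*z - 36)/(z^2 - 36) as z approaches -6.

Direct substitution gives 0/0, so factor. Both numerator and denominator have (z + 6) as a factor.
After cancelling, the expression reduces to (-2*z - 6)/(z - 6).
Substituting z = -6 gives -1/2.

-1/2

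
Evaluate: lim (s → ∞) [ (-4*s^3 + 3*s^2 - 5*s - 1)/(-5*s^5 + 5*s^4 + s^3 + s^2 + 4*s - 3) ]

0

The denominator has degree 5 and the numerator degree 3. Dividing numerator and denominator by s^5 sends every term to 0 except the leading denominator term, so the limit is 0.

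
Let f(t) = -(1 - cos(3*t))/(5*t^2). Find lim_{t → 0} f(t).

Substitution gives 0/0.
Use (1 − cos u)/u² → 1/2 with u = 3t: the limit is 3²/(2·(-5)) = -9/10.

-9/10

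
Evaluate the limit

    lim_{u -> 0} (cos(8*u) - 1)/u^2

-32

Direct substitution gives 0/0.
Apply L'Hôpital: lim (-8*sin(8*u))/(2*u), still 0/0.
After 2 applications of L'Hôpital's rule the quotient is (-64*cos(8*u))/(2); substituting u = 0 gives -32.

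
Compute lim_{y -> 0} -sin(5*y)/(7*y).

-5/7

Substitution gives 0/0.
Write it as (5/(-7))·sin(5y)/(5y); since sin(u)/u → 1, the limit is -5/7.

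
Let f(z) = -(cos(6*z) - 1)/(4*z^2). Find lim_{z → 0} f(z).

9/2

Direct substitution gives 0/0.
Apply L'Hôpital: lim (-6*sin(6*z))/(-8*z), still 0/0.
After 2 applications of L'Hôpital's rule the quotient is (-36*cos(6*z))/(-8); substituting z = 0 gives 9/2.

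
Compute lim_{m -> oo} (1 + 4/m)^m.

e^(4)

The base → 1 and the exponent → ∞: a 1^∞ form.
Take logarithms: (m)·ln(1 + 4/m). Since ln(1+u) ~ u for small u, this behaves like (m)·(4/m) → 4.
So the limit is e^(4).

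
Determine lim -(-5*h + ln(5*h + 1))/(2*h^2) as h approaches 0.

25/4

Direct substitution gives 0/0.
Apply L'Hôpital: lim (-5 + 5/(5*h + 1))/(-4*h), still 0/0.
After 2 applications of L'Hôpital's rule the quotient is (-25/(5*h + 1)^2)/(-4); substituting h = 0 gives 25/4.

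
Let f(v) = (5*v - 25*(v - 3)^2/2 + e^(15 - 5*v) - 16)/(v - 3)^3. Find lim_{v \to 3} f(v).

-125/6

Direct substitution gives 0/0.
Apply L'Hôpital: lim (-25*v - 5*e^(15 - 5*v) + 80)/(3*(v - 3)^2), still 0/0.
Apply L'Hôpital: lim (25*e^(15 - 5*v) - 25)/(6*v - 18), still 0/0.
After 3 applications of L'Hôpital's rule the quotient is (-125*e^(15 - 5*v))/(6); substituting v = 3 gives -125/6.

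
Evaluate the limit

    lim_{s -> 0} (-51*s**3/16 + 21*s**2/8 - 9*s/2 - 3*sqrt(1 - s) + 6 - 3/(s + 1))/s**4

Substitution gives 0/0 (the numerator vanishes to order 4).
Expand each term to order s^4: the coefficient of s^4 in -3·1/(1 + s) is -3 and in -3·√(1 - s) is 15/128.
Lower-order terms cancel with the polynomial part, so the numerator is (-369/128)·s^4 + o(s^4), and the limit is (-369/128)/(1) = -369/128.

-369/128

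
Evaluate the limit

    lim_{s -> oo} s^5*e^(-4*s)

Write as s^5/e^{4s}, an ∞/∞ form.
Exponential growth dominates any polynomial, so repeated L'Hôpital (or the standard result) gives 0.

0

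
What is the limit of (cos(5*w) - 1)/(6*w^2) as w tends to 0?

Direct substitution gives 0/0.
Apply L'Hôpital: lim (-5*sin(5*w))/(12*w), still 0/0.
After 2 applications of L'Hôpital's rule the quotient is (-25*cos(5*w))/(12); substituting w = 0 gives -25/12.

-25/12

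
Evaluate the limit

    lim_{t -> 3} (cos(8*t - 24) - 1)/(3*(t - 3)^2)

-32/3

Direct substitution gives 0/0.
Apply L'Hôpital: lim (-8*sin(8*t - 24))/(6*t - 18), still 0/0.
After 2 applications of L'Hôpital's rule the quotient is (-64*cos(8*t - 24))/(6); substituting t = 3 gives -32/3.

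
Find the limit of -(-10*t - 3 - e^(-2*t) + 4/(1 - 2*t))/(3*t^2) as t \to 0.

-14/3

Substitution gives 0/0 (the numerator vanishes to order 2).
Expand each term to order t^2: the coefficient of t^2 in 4·1/(1 - 2t) is 16 and in −e^(-2t) is -2.
Lower-order terms cancel with the polynomial part, so the numerator is (14)·t^2 + o(t^2), and the limit is (14)/(-3) = -14/3.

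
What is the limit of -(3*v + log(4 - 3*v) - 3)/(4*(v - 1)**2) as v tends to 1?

Direct substitution gives 0/0.
Apply L'Hôpital: lim (3 - 3/(4 - 3*v))/(8 - 8*v), still 0/0.
After 2 applications of L'Hôpital's rule the quotient is (-9/(4 - 3*v)^2)/(-8); substituting v = 1 gives 9/8.

9/8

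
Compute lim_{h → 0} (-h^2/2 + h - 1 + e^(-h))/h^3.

Direct substitution gives 0/0.
Apply L'Hôpital: lim (-h + 1 - e^(-h))/(3*h^2), still 0/0.
Apply L'Hôpital: lim (-1 + e^(-h))/(6*h), still 0/0.
After 3 applications of L'Hôpital's rule the quotient is (-e^(-h))/(6); substituting h = 0 gives -1/6.

-1/6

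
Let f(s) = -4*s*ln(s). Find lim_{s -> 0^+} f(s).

0

This is a 0·(−∞) form. Rewrite as -4·ln(s) / s^(−1) and apply L'Hôpital:
the derivative quotient is -4·(1/s) / (−1·s^(−2)) = (4/1)·s^1 → 0.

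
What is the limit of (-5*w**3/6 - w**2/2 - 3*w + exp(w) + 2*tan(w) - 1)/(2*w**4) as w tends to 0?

1/48

Substitution gives 0/0 (the numerator vanishes to order 4).
Expand each term to order w^4: the coefficient of w^4 in 2·tan(w) is 0 and in e^(w) is 1/24.
Lower-order terms cancel with the polynomial part, so the numerator is (1/24)·w^4 + o(w^4), and the limit is (1/24)/(2) = 1/48.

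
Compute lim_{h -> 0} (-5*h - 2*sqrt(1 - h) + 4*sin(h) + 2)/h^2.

1/4

Substitution gives 0/0; apply L'Hôpital's rule 2 times.
After differentiating numerator and denominator 2 times the quotient is (-4*sin(h) + 1/(2*(1 - h)^(3/2)))/(2); at h = 0 this is 1/4.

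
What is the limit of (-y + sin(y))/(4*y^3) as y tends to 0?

-1/24

Direct substitution gives 0/0.
Apply L'Hôpital: lim (cos(y) - 1)/(12*y^2), still 0/0.
Apply L'Hôpital: lim (-sin(y))/(24*y), still 0/0.
After 3 applications of L'Hôpital's rule the quotient is (-cos(y))/(24); substituting y = 0 gives -1/24.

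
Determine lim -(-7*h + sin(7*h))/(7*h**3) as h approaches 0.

Direct substitution gives 0/0.
Apply L'Hôpital: lim (7*cos(7*h) - 7)/(-21*h^2), still 0/0.
Apply L'Hôpital: lim (-49*sin(7*h))/(-42*h), still 0/0.
After 3 applications of L'Hôpital's rule the quotient is (-343*cos(7*h))/(-42); substituting h = 0 gives 49/6.

49/6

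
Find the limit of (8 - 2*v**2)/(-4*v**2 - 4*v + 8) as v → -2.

2/3

Since v = -2 makes numerator and denominator zero, (v + 2) divides both.
Cancelling it gives (4 - 2*v)/(4 - 4*v); now plug in v = -2 to get 2/3.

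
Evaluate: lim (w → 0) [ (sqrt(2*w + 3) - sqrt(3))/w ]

√(3)/3

A 0/0 form; rationalise with √(3 + 2w) + √3. This collapses the numerator to 2w, leaving 2/(√(3 + 2w) + √3) → 2/(2√3) = √(3)/3.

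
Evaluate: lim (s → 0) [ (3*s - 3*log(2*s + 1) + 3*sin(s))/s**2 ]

6

Substitution gives 0/0 (the numerator vanishes to order 2).
Expand each term to order s^2: the coefficient of s^2 in 3·sin(s) is 0 and in -3·ln(1 + 2s) is 6.
Lower-order terms cancel with the polynomial part, so the numerator is (6)·s^2 + o(s^2), and the limit is (6)/(1) = 6.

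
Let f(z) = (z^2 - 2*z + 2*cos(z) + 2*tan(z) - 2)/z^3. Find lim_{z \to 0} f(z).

2/3

Substitution gives 0/0; apply L'Hôpital's rule 3 times.
After differentiating numerator and denominator 3 times the quotient is (2*sin(z) + 12*tan(z)^4 + 16*tan(z)^2 + 4)/(6); at z = 0 this is 2/3.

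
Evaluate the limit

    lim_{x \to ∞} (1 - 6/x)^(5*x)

e^(-30)

Let L be the limit and take ln: ln L = lim (5x)·ln(1 - 6/x) = lim (5x)·(-6/x + O(1/x²)) = -30.
Hence L = e^(-30).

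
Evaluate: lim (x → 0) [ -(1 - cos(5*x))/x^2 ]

Substitution gives 0/0.
Use (1 − cos u)/u² → 1/2 with u = 5x: the limit is 5²/(2·(-1)) = -25/2.

-25/2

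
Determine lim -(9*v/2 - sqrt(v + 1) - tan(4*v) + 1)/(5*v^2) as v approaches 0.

Substitution gives 0/0 (the numerator vanishes to order 2).
Expand each term to order v^2: the coefficient of v^2 in −tan(4v) is 0 and in −√(1 + v) is 1/8.
Lower-order terms cancel with the polynomial part, so the numerator is (1/8)·v^2 + o(v^2), and the limit is (1/8)/(-5) = -1/40.

-1/40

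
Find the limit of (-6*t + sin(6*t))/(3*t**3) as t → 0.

Direct substitution gives 0/0.
Apply L'Hôpital: lim (6*cos(6*t) - 6)/(9*t^2), still 0/0.
Apply L'Hôpital: lim (-36*sin(6*t))/(18*t), still 0/0.
After 3 applications of L'Hôpital's rule the quotient is (-216*cos(6*t))/(18); substituting t = 0 gives -12.

-12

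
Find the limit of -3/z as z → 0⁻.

As z → 0⁻, (z) → 0⁻, so (z)^1 → 0⁻ and -3/(z)^1 → ∞.

∞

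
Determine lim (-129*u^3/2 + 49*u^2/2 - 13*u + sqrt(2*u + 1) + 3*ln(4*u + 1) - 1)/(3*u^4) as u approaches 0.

Substitution gives 0/0 (the numerator vanishes to order 4).
Expand each term to order u^4: the coefficient of u^4 in √(1 + 2u) is -5/8 and in 3·ln(1 + 4u) is -192.
Lower-order terms cancel with the polynomial part, so the numerator is (-1541/8)·u^4 + o(u^4), and the limit is (-1541/8)/(3) = -1541/24.

-1541/24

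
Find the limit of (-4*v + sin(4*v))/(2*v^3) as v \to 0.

Direct substitution gives 0/0.
Apply L'Hôpital: lim (4*cos(4*v) - 4)/(6*v^2), still 0/0.
Apply L'Hôpital: lim (-16*sin(4*v))/(12*v), still 0/0.
After 3 applications of L'Hôpital's rule the quotient is (-64*cos(4*v))/(12); substituting v = 0 gives -16/3.

-16/3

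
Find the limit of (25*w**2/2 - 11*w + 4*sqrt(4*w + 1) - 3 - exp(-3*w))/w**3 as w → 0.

41/2

Substitution gives 0/0; apply L'Hôpital's rule 3 times.
After differentiating numerator and denominator 3 times the quotient is (27*e^(-3*w) + 96/(4*w + 1)^(5/2))/(6); at w = 0 this is 41/2.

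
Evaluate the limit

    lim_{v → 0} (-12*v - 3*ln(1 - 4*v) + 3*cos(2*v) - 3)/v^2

18

Substitution gives 0/0 (the numerator vanishes to order 2).
Expand each term to order v^2: the coefficient of v^2 in -3·ln(1 - 4v) is 24 and in 3·cos(2v) is -6.
Lower-order terms cancel with the polynomial part, so the numerator is (18)·v^2 + o(v^2), and the limit is (18)/(1) = 18.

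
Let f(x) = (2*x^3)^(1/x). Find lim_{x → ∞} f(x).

Base → ∞ and exponent → 0: an ∞^0 form.
Take logs: (1/x)·ln(2·x^3) = (ln 2 + 3·ln x)/x → 0.
So the limit is e^0 = 1.

1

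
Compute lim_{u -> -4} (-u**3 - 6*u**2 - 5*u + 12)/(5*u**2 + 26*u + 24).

5/14

At u = -4 both the top and bottom vanish — a removable singularity. Factoring out (u + 4) from each leaves (-u^2 - 2*u + 3)/(5*u + 6), which at u = -4 equals 5/14.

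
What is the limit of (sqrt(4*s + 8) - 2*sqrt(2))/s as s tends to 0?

√(2)/2

Substitution gives 0/0. Multiply numerator and denominator by the conjugate √(8 + 4s) + √8.
The numerator becomes (8 + 4s) − 8 = 4s, so the expression simplifies to 4/(√(8 + 4s) + √8).
Letting s → 0 gives 4/(2√8) = √(2)/2.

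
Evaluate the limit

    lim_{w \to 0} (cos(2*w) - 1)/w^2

-2

Direct substitution gives 0/0.
Apply L'Hôpital: lim (-2*sin(2*w))/(2*w), still 0/0.
After 2 applications of L'Hôpital's rule the quotient is (-4*cos(2*w))/(2); substituting w = 0 gives -2.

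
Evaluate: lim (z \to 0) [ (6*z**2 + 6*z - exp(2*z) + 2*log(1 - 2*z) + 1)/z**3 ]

-20/3

Substitution gives 0/0; apply L'Hôpital's rule 3 times.
After differentiating numerator and denominator 3 times the quotient is (-8*e^(2*z) + 32/(2*z - 1)^3)/(6); at z = 0 this is -20/3.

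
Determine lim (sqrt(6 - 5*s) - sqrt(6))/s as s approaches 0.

-5*√(6)/12

Substitution gives 0/0. Multiply numerator and denominator by the conjugate √(6 - 5s) + √6.
The numerator becomes (6 - 5s) − 6 = -5s, so the expression simplifies to -5/(√(6 - 5s) + √6).
Letting s → 0 gives -5/(2√6) = -5*√(6)/12.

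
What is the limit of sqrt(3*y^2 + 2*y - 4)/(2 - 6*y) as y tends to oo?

For large |y|, √(3*y^2 + 2*y - 4) ≈ √3·|y| and the denominator ≈ -6y.
Since y → +∞, |y| = y, giving √3/(-6) = -√(3)/6.

-√(3)/6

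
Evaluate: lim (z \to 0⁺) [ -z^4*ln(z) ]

This is a 0·(−∞) form. Rewrite as -1·ln(z) / z^(−4) and apply L'Hôpital:
the derivative quotient is -1·(1/z) / (−4·z^(−5)) = (1/4)·z^4 → 0.

0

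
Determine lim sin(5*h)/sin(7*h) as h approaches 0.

5/7

Substitution gives 0/0.
Divide numerator and denominator by h: sin(5h)/h → 5 and sin(7h)/h → 7, so the limit is 1·5/7 = 5/7.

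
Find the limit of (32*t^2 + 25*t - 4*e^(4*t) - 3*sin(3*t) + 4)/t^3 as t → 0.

Substitution gives 0/0; apply L'Hôpital's rule 3 times.
After differentiating numerator and denominator 3 times the quotient is (-256*e^(4*t) + 81*cos(3*t))/(6); at t = 0 this is -175/6.

-175/6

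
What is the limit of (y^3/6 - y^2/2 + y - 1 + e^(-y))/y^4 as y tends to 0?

1/24

Direct substitution gives 0/0.
Apply L'Hôpital: lim (y^2/2 - y + 1 - e^(-y))/(4*y^3), still 0/0.
Apply L'Hôpital: lim (y - 1 + e^(-y))/(12*y^2), still 0/0.
Apply L'Hôpital: lim (1 - e^(-y))/(24*y), still 0/0.
After 4 applications of L'Hôpital's rule the quotient is (e^(-y))/(24); substituting y = 0 gives 1/24.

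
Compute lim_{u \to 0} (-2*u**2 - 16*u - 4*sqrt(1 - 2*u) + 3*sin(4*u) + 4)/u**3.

Substitution gives 0/0; apply L'Hôpital's rule 3 times.
After differentiating numerator and denominator 3 times the quotient is (-192*cos(4*u) + 12/(1 - 2*u)^(5/2))/(6); at u = 0 this is -30.

-30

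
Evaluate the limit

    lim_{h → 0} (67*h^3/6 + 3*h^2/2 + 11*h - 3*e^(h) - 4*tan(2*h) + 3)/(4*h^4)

-1/32

Substitution gives 0/0 (the numerator vanishes to order 4).
Expand each term to order h^4: the coefficient of h^4 in -3·e^(h) is -1/8 and in -4·tan(2h) is 0.
Lower-order terms cancel with the polynomial part, so the numerator is (-1/8)·h^4 + o(h^4), and the limit is (-1/8)/(4) = -1/32.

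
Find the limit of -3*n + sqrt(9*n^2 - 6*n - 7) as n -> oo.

-1

This has the form ∞ − ∞. Multiply and divide by the conjugate √(9*n^2 - 6*n - 7) + 3n.
That gives (-6n - 7) / (√(9*n^2 - 6*n - 7) + 3n).
Divide numerator and denominator by n: the limit is -6/(2·3) = -1.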